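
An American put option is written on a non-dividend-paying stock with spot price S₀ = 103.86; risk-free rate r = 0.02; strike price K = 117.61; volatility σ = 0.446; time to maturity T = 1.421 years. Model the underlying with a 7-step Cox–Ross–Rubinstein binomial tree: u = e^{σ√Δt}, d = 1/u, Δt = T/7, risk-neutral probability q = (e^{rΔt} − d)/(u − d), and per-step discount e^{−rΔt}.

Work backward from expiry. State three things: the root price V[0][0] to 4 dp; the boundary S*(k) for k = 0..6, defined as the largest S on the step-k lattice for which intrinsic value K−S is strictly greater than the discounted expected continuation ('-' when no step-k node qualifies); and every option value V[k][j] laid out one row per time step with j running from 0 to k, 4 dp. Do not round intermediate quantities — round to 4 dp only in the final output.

price = 29.0396
boundary = - - - 56.8378 46.4907 56.8378 69.4876
tree:
29.0396
38.4936 18.1977
49.3057 26.1410 9.0335
60.7722 36.2803 14.4688 2.7324
71.1193 48.2280 22.5748 5.0805 0.0000
79.5826 60.7722 33.9279 9.4463 0.0000 0.0000
86.5053 71.1193 48.1224 17.5639 0.0000 0.0000 0.0000
92.1678 79.5826 60.7722 32.6572 0.0000 0.0000 0.0000 0.0000

Δt=0.20300  u=1.22256  d=0.81796  q=0.45999  discount=0.99595
step 7 (expiry): payoffs max(K−S,0) = 92.1678 79.5826 60.7722 32.6572 0.0000 0.0000 0.0000 0.0000
step 6: (k=6,j=0): S=31.1047, (K−S)⁺=86.5053, hold=86.0288 ⇒ V=86.5053 exercise | (k=6,j=1): S=46.4907, (K−S)⁺=71.1193, hold=70.6427 ⇒ V=71.1193 exercise | (k=6,j=2): S=69.4876, (K−S)⁺=48.1224, hold=47.6459 ⇒ V=48.1224 exercise | (k=6,j=3): S=103.8600, (K−S)⁺=13.7500, hold=17.5639 ⇒ V=17.5639 continue | (k=6,j=4): S=155.2348, (K−S)⁺=0.0000, hold=0.0000 ⇒ V=0.0000 continue | (k=6,j=5): S=232.0225, (K−S)⁺=0.0000, hold=0.0000 ⇒ V=0.0000 continue | (k=6,j=6): S=346.7935, (K−S)⁺=0.0000, hold=0.0000 ⇒ V=0.0000 continue  boundary S*=69.4876
step 5: (k=5,j=0): S=38.0274, (K−S)⁺=79.5826, hold=79.1061 ⇒ V=79.5826 exercise | (k=5,j=1): S=56.8378, (K−S)⁺=60.7722, hold=60.2957 ⇒ V=60.7722 exercise | (k=5,j=2): S=84.9528, (K−S)⁺=32.6572, hold=33.9279 ⇒ V=33.9279 continue | (k=5,j=3): S=126.9752, (K−S)⁺=0.0000, hold=9.4463 ⇒ V=9.4463 continue | (k=5,j=4): S=189.7840, (K−S)⁺=0.0000, hold=0.0000 ⇒ V=0.0000 continue | (k=5,j=5): S=283.6616, (K−S)⁺=0.0000, hold=0.0000 ⇒ V=0.0000 continue  boundary S*=56.8378
step 4: (k=4,j=0): S=46.4907, (K−S)⁺=71.1193, hold=70.6427 ⇒ V=71.1193 exercise | (k=4,j=1): S=69.4876, (K−S)⁺=48.1224, hold=48.2280 ⇒ V=48.2280 continue | (k=4,j=2): S=103.8600, (K−S)⁺=13.7500, hold=22.5748 ⇒ V=22.5748 continue | (k=4,j=3): S=155.2348, (K−S)⁺=0.0000, hold=5.0805 ⇒ V=5.0805 continue | (k=4,j=4): S=232.0225, (K−S)⁺=0.0000, hold=0.0000 ⇒ V=0.0000 continue  boundary S*=46.4907
step 3: (k=3,j=0): S=56.8378, (K−S)⁺=60.7722, hold=60.3441 ⇒ V=60.7722 exercise | (k=3,j=1): S=84.9528, (K−S)⁺=32.6572, hold=36.2803 ⇒ V=36.2803 continue | (k=3,j=2): S=126.9752, (K−S)⁺=0.0000, hold=14.4688 ⇒ V=14.4688 continue | (k=3,j=3): S=189.7840, (K−S)⁺=0.0000, hold=2.7324 ⇒ V=2.7324 continue  boundary S*=56.8378
step 2: (k=2,j=0): S=69.4876, (K−S)⁺=48.1224, hold=49.3057 ⇒ V=49.3057 continue | (k=2,j=1): S=103.8600, (K−S)⁺=13.7500, hold=26.1410 ⇒ V=26.1410 continue | (k=2,j=2): S=155.2348, (K−S)⁺=0.0000, hold=9.0335 ⇒ V=9.0335 continue  boundary S*=-
step 1: (k=1,j=0): S=84.9528, (K−S)⁺=32.6572, hold=38.4936 ⇒ V=38.4936 continue | (k=1,j=1): S=126.9752, (K−S)⁺=0.0000, hold=18.1977 ⇒ V=18.1977 continue  boundary S*=-
step 0: (k=0,j=0): S=103.8600, (K−S)⁺=13.7500, hold=29.0396 ⇒ V=29.0396 continue  boundary S*=-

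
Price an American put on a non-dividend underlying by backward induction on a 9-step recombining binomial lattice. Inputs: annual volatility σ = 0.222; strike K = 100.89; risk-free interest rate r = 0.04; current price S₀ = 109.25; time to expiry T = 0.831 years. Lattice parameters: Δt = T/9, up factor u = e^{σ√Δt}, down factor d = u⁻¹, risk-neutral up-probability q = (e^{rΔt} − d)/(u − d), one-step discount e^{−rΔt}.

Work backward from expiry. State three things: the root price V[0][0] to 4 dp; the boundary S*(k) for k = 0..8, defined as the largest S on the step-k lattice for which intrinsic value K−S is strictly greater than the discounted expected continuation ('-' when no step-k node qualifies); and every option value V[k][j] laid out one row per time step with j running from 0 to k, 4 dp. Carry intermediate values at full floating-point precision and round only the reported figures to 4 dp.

price = 3.8346
boundary = - - - - 83.4133 77.9720 83.4133 89.2343 83.4133
tree:
3.8346
5.8734 1.9077
8.7471 3.1610 0.7201
12.6045 5.1125 1.3131 0.1567
17.4767 8.0249 2.3575 0.3214 0.0000
22.9180 12.1309 4.1468 0.6591 0.0000 0.0000
28.0043 17.4767 7.0938 1.3516 0.0000 0.0000 0.0000
32.7589 22.9180 11.6557 2.7717 0.0000 0.0000 0.0000 0.0000
37.2033 28.0043 17.4767 5.6839 0.0000 0.0000 0.0000 0.0000 0.0000
41.3577 32.7589 22.9180 11.6557 0.0000 0.0000 0.0000 0.0000 0.0000 0.0000

params: Δt=0.09233 u=1.06979 d=0.93477 q=0.51055 e^(-rΔt)=0.99631
t_9 payoffs: 41.3577 32.7589 22.9180 11.6557 0.0000 0.0000 0.0000 0.0000 0.0000 0.0000
t_8: node(8,0) S=63.6867 payoff=37.2033 vs cont=36.8313 → 37.2033 [stop]  node(8,1) S=72.8857 payoff=28.0043 vs cont=27.6324 → 28.0043 [stop]  node(8,2) S=83.4133 payoff=17.4767 vs cont=17.1048 → 17.4767 [stop]  node(8,3) S=95.4615 payoff=5.4285 vs cont=5.6839 → 5.6839 [wait]  node(8,4) S=109.2500 payoff=0.0000 vs cont=0.0000 → 0.0000 [wait]  node(8,5) S=125.0301 payoff=0.0000 vs cont=0.0000 → 0.0000 [wait]  node(8,6) S=143.0895 payoff=0.0000 vs cont=0.0000 → 0.0000 [wait]  node(8,7) S=163.7573 payoff=0.0000 vs cont=0.0000 → 0.0000 [wait]  node(8,8) S=187.4105 payoff=0.0000 vs cont=0.0000 → 0.0000 [wait]  ⇒ S*(8)=83.4133
t_7: node(7,0) S=68.1311 payoff=32.7589 vs cont=32.3869 → 32.7589 [stop]  node(7,1) S=77.9720 payoff=22.9180 vs cont=22.5461 → 22.9180 [stop]  node(7,2) S=89.2343 payoff=11.6557 vs cont=11.4137 → 11.6557 [stop]  node(7,3) S=102.1233 payoff=0.0000 vs cont=2.7717 → 2.7717 [wait]  node(7,4) S=116.8740 payoff=0.0000 vs cont=0.0000 → 0.0000 [wait]  node(7,5) S=133.7553 payoff=0.0000 vs cont=0.0000 → 0.0000 [wait]  node(7,6) S=153.0750 payoff=0.0000 vs cont=0.0000 → 0.0000 [wait]  node(7,7) S=175.1852 payoff=0.0000 vs cont=0.0000 → 0.0000 [wait]  ⇒ S*(7)=89.2343
t_6: node(6,0) S=72.8857 payoff=28.0043 vs cont=27.6324 → 28.0043 [stop]  node(6,1) S=83.4133 payoff=17.4767 vs cont=17.1048 → 17.4767 [stop]  node(6,2) S=95.4615 payoff=5.4285 vs cont=7.0938 → 7.0938 [wait]  node(6,3) S=109.2500 payoff=0.0000 vs cont=1.3516 → 1.3516 [wait]  node(6,4) S=125.0301 payoff=0.0000 vs cont=0.0000 → 0.0000 [wait]  node(6,5) S=143.0895 payoff=0.0000 vs cont=0.0000 → 0.0000 [wait]  node(6,6) S=163.7573 payoff=0.0000 vs cont=0.0000 → 0.0000 [wait]  ⇒ S*(6)=83.4133
t_5: node(5,0) S=77.9720 payoff=22.9180 vs cont=22.5461 → 22.9180 [stop]  node(5,1) S=89.2343 payoff=11.6557 vs cont=12.1309 → 12.1309 [wait]  node(5,2) S=102.1233 payoff=0.0000 vs cont=4.1468 → 4.1468 [wait]  node(5,3) S=116.8740 payoff=0.0000 vs cont=0.6591 → 0.6591 [wait]  node(5,4) S=133.7553 payoff=0.0000 vs cont=0.0000 → 0.0000 [wait]  node(5,5) S=153.0750 payoff=0.0000 vs cont=0.0000 → 0.0000 [wait]  ⇒ S*(5)=77.9720
t_4: node(4,0) S=83.4133 payoff=17.4767 vs cont=17.3465 → 17.4767 [stop]  node(4,1) S=95.4615 payoff=5.4285 vs cont=8.0249 → 8.0249 [wait]  node(4,2) S=109.2500 payoff=0.0000 vs cont=2.3575 → 2.3575 [wait]  node(4,3) S=125.0301 payoff=0.0000 vs cont=0.3214 → 0.3214 [wait]  node(4,4) S=143.0895 payoff=0.0000 vs cont=0.0000 → 0.0000 [wait]  ⇒ S*(4)=83.4133
t_3: node(3,0) S=89.2343 payoff=11.6557 vs cont=12.6045 → 12.6045 [wait]  node(3,1) S=102.1233 payoff=0.0000 vs cont=5.1125 → 5.1125 [wait]  node(3,2) S=116.8740 payoff=0.0000 vs cont=1.3131 → 1.3131 [wait]  node(3,3) S=133.7553 payoff=0.0000 vs cont=0.1567 → 0.1567 [wait]  ⇒ S*(3)=-
t_2: node(2,0) S=95.4615 payoff=5.4285 vs cont=8.7471 → 8.7471 [wait]  node(2,1) S=109.2500 payoff=0.0000 vs cont=3.1610 → 3.1610 [wait]  node(2,2) S=125.0301 payoff=0.0000 vs cont=0.7201 → 0.7201 [wait]  ⇒ S*(2)=-
t_1: node(1,0) S=102.1233 payoff=0.0000 vs cont=5.8734 → 5.8734 [wait]  node(1,1) S=116.8740 payoff=0.0000 vs cont=1.9077 → 1.9077 [wait]  ⇒ S*(1)=-
t_0: node(0,0) S=109.2500 payoff=0.0000 vs cont=3.8346 → 3.8346 [wait]  ⇒ S*(0)=-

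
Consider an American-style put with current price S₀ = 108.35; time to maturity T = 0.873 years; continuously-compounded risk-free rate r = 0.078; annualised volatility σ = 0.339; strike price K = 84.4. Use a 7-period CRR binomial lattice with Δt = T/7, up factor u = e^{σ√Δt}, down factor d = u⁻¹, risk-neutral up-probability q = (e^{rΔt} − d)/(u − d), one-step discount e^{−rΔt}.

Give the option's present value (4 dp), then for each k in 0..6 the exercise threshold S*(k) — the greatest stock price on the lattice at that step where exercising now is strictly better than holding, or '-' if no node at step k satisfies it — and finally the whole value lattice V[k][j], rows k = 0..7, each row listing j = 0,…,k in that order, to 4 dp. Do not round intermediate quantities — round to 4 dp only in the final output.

price = 2.7244
boundary = - - - - - 59.5478 67.1210
tree:
2.7244
4.5264 1.0509
7.3326 1.9259 0.2332
11.5100 3.4727 0.4815 0.0000
17.3576 6.1307 0.9939 0.0000 0.0000
24.8522 10.5130 2.0517 0.0000 0.0000 0.0000
31.5709 17.2790 4.2352 0.0000 0.0000 0.0000 0.0000
37.5316 24.8522 8.7427 0.0000 0.0000 0.0000 0.0000 0.0000

params: Δt=0.12471 u=1.12718 d=0.88717 q=0.51083 e^(-rΔt)=0.99032
t_7 payoffs: 37.5316 24.8522 8.7427 0.0000 0.0000 0.0000 0.0000 0.0000
t_6: node(6,0) S=52.8291 payoff=31.5709 vs cont=30.7539 → 31.5709 [stop]  node(6,1) S=67.1210 payoff=17.2790 vs cont=16.4620 → 17.2790 [stop]  node(6,2) S=85.2793 payoff=0.0000 vs cont=4.2352 → 4.2352 [wait]  node(6,3) S=108.3500 payoff=0.0000 vs cont=0.0000 → 0.0000 [wait]  node(6,4) S=137.6621 payoff=0.0000 vs cont=0.0000 → 0.0000 [wait]  node(6,5) S=174.9039 payoff=0.0000 vs cont=0.0000 → 0.0000 [wait]  node(6,6) S=222.2209 payoff=0.0000 vs cont=0.0000 → 0.0000 [wait]  ⇒ S*(6)=67.1210
t_5: node(5,0) S=59.5478 payoff=24.8522 vs cont=24.0352 → 24.8522 [stop]  node(5,1) S=75.6573 payoff=8.7427 vs cont=10.5130 → 10.5130 [wait]  node(5,2) S=96.1250 payoff=0.0000 vs cont=2.0517 → 2.0517 [wait]  node(5,3) S=122.1298 payoff=0.0000 vs cont=0.0000 → 0.0000 [wait]  node(5,4) S=155.1697 payoff=0.0000 vs cont=0.0000 → 0.0000 [wait]  node(5,5) S=197.1479 payoff=0.0000 vs cont=0.0000 → 0.0000 [wait]  ⇒ S*(5)=59.5478
t_4: node(4,0) S=67.1210 payoff=17.2790 vs cont=17.3576 → 17.3576 [wait]  node(4,1) S=85.2793 payoff=0.0000 vs cont=6.1307 → 6.1307 [wait]  node(4,2) S=108.3500 payoff=0.0000 vs cont=0.9939 → 0.9939 [wait]  node(4,3) S=137.6621 payoff=0.0000 vs cont=0.0000 → 0.0000 [wait]  node(4,4) S=174.9039 payoff=0.0000 vs cont=0.0000 → 0.0000 [wait]  ⇒ S*(4)=-
t_3: node(3,0) S=75.6573 payoff=8.7427 vs cont=11.5100 → 11.5100 [wait]  node(3,1) S=96.1250 payoff=0.0000 vs cont=3.4727 → 3.4727 [wait]  node(3,2) S=122.1298 payoff=0.0000 vs cont=0.4815 → 0.4815 [wait]  node(3,3) S=155.1697 payoff=0.0000 vs cont=0.0000 → 0.0000 [wait]  ⇒ S*(3)=-
t_2: node(2,0) S=85.2793 payoff=0.0000 vs cont=7.3326 → 7.3326 [wait]  node(2,1) S=108.3500 payoff=0.0000 vs cont=1.9259 → 1.9259 [wait]  node(2,2) S=137.6621 payoff=0.0000 vs cont=0.2332 → 0.2332 [wait]  ⇒ S*(2)=-
t_1: node(1,0) S=96.1250 payoff=0.0000 vs cont=4.5264 → 4.5264 [wait]  node(1,1) S=122.1298 payoff=0.0000 vs cont=1.0509 → 1.0509 [wait]  ⇒ S*(1)=-
t_0: node(0,0) S=108.3500 payoff=0.0000 vs cont=2.7244 → 2.7244 [wait]  ⇒ S*(0)=-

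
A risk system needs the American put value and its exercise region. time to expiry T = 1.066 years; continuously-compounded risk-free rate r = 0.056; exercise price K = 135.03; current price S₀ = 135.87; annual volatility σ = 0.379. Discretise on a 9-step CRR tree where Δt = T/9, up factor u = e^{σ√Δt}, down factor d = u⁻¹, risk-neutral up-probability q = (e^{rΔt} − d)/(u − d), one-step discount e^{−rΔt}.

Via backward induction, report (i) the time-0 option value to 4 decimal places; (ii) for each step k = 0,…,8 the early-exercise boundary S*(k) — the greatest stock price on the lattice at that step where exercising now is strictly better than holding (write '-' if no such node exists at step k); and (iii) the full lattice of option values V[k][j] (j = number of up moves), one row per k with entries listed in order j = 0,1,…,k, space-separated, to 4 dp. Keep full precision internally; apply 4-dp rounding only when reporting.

Δt=0.11844, u=1.13932, d=0.87771, q=0.49288, disc=e^(-rΔt)=0.99339
k=9 terminal: V=max(K-S,0) → 93.0255 80.5056 64.2540 43.1585 15.7751 0.0000 0.0000 0.0000 0.0000 0.0000
k=8: j=0 S=47.8568 intr=87.1732 cont=86.2805 V=87.1732[EX]; j=1 S=62.1210 intr=72.9090 cont=72.0163 V=72.9090[EX]; j=2 S=80.6368 intr=54.3932 cont=53.5005 V=54.3932[EX]; j=3 S=104.6715 intr=30.3585 cont=29.4658 V=30.3585[EX]; j=4 S=135.8700 intr=0.0000 cont=7.9471 V=7.9471[hold]; j=5 S=176.3675 intr=0.0000 cont=0.0000 V=0.0000[hold]; j=6 S=228.9358 intr=0.0000 cont=0.0000 V=0.0000[hold]; j=7 S=297.1725 intr=0.0000 cont=0.0000 V=0.0000[hold]; j=8 S=385.7480 intr=0.0000 cont=0.0000 V=0.0000[hold]  S*(8)=104.6715
k=7: j=0 S=54.5244 intr=80.5056 cont=79.6129 V=80.5056[EX]; j=1 S=70.7760 intr=64.2540 cont=63.3613 V=64.2540[EX]; j=2 S=91.8715 intr=43.1585 cont=42.2658 V=43.1585[EX]; j=3 S=119.2549 intr=15.7751 cont=19.1848 V=19.1848[hold]; j=4 S=154.8000 intr=0.0000 cont=4.0035 V=4.0035[hold]; j=5 S=200.9399 intr=0.0000 cont=0.0000 V=0.0000[hold]; j=6 S=260.8322 intr=0.0000 cont=0.0000 V=0.0000[hold]; j=7 S=338.5760 intr=0.0000 cont=0.0000 V=0.0000[hold]  S*(7)=91.8715
k=6: j=0 S=62.1210 intr=72.9090 cont=72.0163 V=72.9090[EX]; j=1 S=80.6368 intr=54.3932 cont=53.5005 V=54.3932[EX]; j=2 S=104.6715 intr=30.3585 cont=31.1352 V=31.1352[hold]; j=3 S=135.8700 intr=0.0000 cont=11.6249 V=11.6249[hold]; j=4 S=176.3675 intr=0.0000 cont=2.0169 V=2.0169[hold]; j=5 S=228.9358 intr=0.0000 cont=0.0000 V=0.0000[hold]; j=6 S=297.1725 intr=0.0000 cont=0.0000 V=0.0000[hold]  S*(6)=80.6368
k=5: j=0 S=70.7760 intr=64.2540 cont=63.3613 V=64.2540[EX]; j=1 S=91.8715 intr=43.1585 cont=42.6461 V=43.1585[EX]; j=2 S=119.2549 intr=15.7751 cont=21.3768 V=21.3768[hold]; j=3 S=154.8000 intr=0.0000 cont=6.8438 V=6.8438[hold]; j=4 S=200.9399 intr=0.0000 cont=1.0160 V=1.0160[hold]; j=5 S=260.8322 intr=0.0000 cont=0.0000 V=0.0000[hold]  S*(5)=91.8715
k=4: j=0 S=80.6368 intr=54.3932 cont=53.5005 V=54.3932[EX]; j=1 S=104.6715 intr=30.3585 cont=32.2085 V=32.2085[hold]; j=2 S=135.8700 intr=0.0000 cont=14.1199 V=14.1199[hold]; j=3 S=176.3675 intr=0.0000 cont=3.9452 V=3.9452[hold]; j=4 S=228.9358 intr=0.0000 cont=0.5119 V=0.5119[hold]  S*(4)=80.6368
k=3: j=0 S=91.8715 intr=43.1585 cont=43.1716 V=43.1716[hold]; j=1 S=119.2549 intr=15.7751 cont=23.1391 V=23.1391[hold]; j=2 S=154.8000 intr=0.0000 cont=9.0448 V=9.0448[hold]; j=3 S=200.9399 intr=0.0000 cont=2.2381 V=2.2381[hold]  S*(3)=-
k=2: j=0 S=104.6715 intr=30.3585 cont=33.0779 V=33.0779[hold]; j=1 S=135.8700 intr=0.0000 cont=16.0853 V=16.0853[hold]; j=2 S=176.3675 intr=0.0000 cont=5.6523 V=5.6523[hold]  S*(2)=-
k=1: j=0 S=119.2549 intr=15.7751 cont=24.5394 V=24.5394[hold]; j=1 S=154.8000 intr=0.0000 cont=10.8708 V=10.8708[hold]  S*(1)=-
k=0: j=0 S=135.8700 intr=0.0000 cont=17.6848 V=17.6848[hold]  S*(0)=-

price = 17.6848
boundary = - - - - 80.6368 91.8715 80.6368 91.8715 104.6715
tree:
17.6848
24.5394 10.8708
33.0779 16.0853 5.6523
43.1716 23.1391 9.0448 2.2381
54.3932 32.2085 14.1199 3.9452 0.5119
64.2540 43.1585 21.3768 6.8438 1.0160 0.0000
72.9090 54.3932 31.1352 11.6249 2.0169 0.0000 0.0000
80.5056 64.2540 43.1585 19.1848 4.0035 0.0000 0.0000 0.0000
87.1732 72.9090 54.3932 30.3585 7.9471 0.0000 0.0000 0.0000 0.0000
93.0255 80.5056 64.2540 43.1585 15.7751 0.0000 0.0000 0.0000 0.0000 0.0000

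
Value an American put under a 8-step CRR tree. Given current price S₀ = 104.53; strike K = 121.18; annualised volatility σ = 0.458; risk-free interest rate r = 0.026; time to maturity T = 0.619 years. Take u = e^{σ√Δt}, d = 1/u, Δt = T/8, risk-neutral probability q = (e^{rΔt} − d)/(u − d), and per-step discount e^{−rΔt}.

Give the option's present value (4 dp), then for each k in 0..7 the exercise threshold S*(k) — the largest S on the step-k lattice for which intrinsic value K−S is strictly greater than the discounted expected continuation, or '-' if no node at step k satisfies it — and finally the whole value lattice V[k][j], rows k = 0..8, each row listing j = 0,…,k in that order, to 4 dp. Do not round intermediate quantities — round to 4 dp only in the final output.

price = 25.1331
boundary = - - - 71.3272 62.7952 71.3272 81.0184 92.0264
tree:
25.1331
32.6021 17.0197
40.9918 23.5070 9.9525
49.8528 31.4136 14.9050 4.5442
58.3848 40.4186 21.6365 7.5600 1.2445
65.8962 49.8528 30.2071 12.2960 2.3801 0.0000
72.5091 58.3848 40.1616 19.3799 4.5520 0.0000 0.0000
78.3310 65.8962 49.8528 29.1536 8.7058 0.0000 0.0000 0.0000
83.4565 72.5091 58.3848 40.1616 16.6500 0.0000 0.0000 0.0000 0.0000

params: Δt=0.07737 u=1.13587 d=0.88038 q=0.47608 e^(-rΔt)=0.99799
t_8 payoffs: 83.4565 72.5091 58.3848 40.1616 16.6500 0.0000 0.0000 0.0000 0.0000
t_7: node(7,0) S=42.8490 payoff=78.3310 vs cont=78.0875 → 78.3310 [stop]  node(7,1) S=55.2838 payoff=65.8962 vs cont=65.6527 → 65.8962 [stop]  node(7,2) S=71.3272 payoff=49.8528 vs cont=49.6093 → 49.8528 [stop]  node(7,3) S=92.0264 payoff=29.1536 vs cont=28.9101 → 29.1536 [stop]  node(7,4) S=118.7325 payoff=2.4475 vs cont=8.7058 → 8.7058 [wait]  node(7,5) S=153.1888 payoff=0.0000 vs cont=0.0000 → 0.0000 [wait]  node(7,6) S=197.6443 payoff=0.0000 vs cont=0.0000 → 0.0000 [wait]  node(7,7) S=255.0008 payoff=0.0000 vs cont=0.0000 → 0.0000 [wait]  ⇒ S*(7)=92.0264
t_6: node(6,0) S=48.6709 payoff=72.5091 vs cont=72.2656 → 72.5091 [stop]  node(6,1) S=62.7952 payoff=58.3848 vs cont=58.1413 → 58.3848 [stop]  node(6,2) S=81.0184 payoff=40.1616 vs cont=39.9181 → 40.1616 [stop]  node(6,3) S=104.5300 payoff=16.6500 vs cont=19.3799 → 19.3799 [wait]  node(6,4) S=134.8647 payoff=0.0000 vs cont=4.5520 → 4.5520 [wait]  node(6,5) S=174.0025 payoff=0.0000 vs cont=0.0000 → 0.0000 [wait]  node(6,6) S=224.4982 payoff=0.0000 vs cont=0.0000 → 0.0000 [wait]  ⇒ S*(6)=81.0184
t_5: node(5,0) S=55.2838 payoff=65.8962 vs cont=65.6527 → 65.8962 [stop]  node(5,1) S=71.3272 payoff=49.8528 vs cont=49.6093 → 49.8528 [stop]  node(5,2) S=92.0264 payoff=29.1536 vs cont=30.2071 → 30.2071 [wait]  node(5,3) S=118.7325 payoff=2.4475 vs cont=12.2960 → 12.2960 [wait]  node(5,4) S=153.1888 payoff=0.0000 vs cont=2.3801 → 2.3801 [wait]  node(5,5) S=197.6443 payoff=0.0000 vs cont=0.0000 → 0.0000 [wait]  ⇒ S*(5)=71.3272
t_4: node(4,0) S=62.7952 payoff=58.3848 vs cont=58.1413 → 58.3848 [stop]  node(4,1) S=81.0184 payoff=40.1616 vs cont=40.4186 → 40.4186 [wait]  node(4,2) S=104.5300 payoff=16.6500 vs cont=21.6365 → 21.6365 [wait]  node(4,3) S=134.8647 payoff=0.0000 vs cont=7.5600 → 7.5600 [wait]  node(4,4) S=174.0025 payoff=0.0000 vs cont=1.2445 → 1.2445 [wait]  ⇒ S*(4)=62.7952
t_3: node(3,0) S=71.3272 payoff=49.8528 vs cont=49.7314 → 49.8528 [stop]  node(3,1) S=92.0264 payoff=29.1536 vs cont=31.4136 → 31.4136 [wait]  node(3,2) S=118.7325 payoff=2.4475 vs cont=14.9050 → 14.9050 [wait]  node(3,3) S=153.1888 payoff=0.0000 vs cont=4.5442 → 4.5442 [wait]  ⇒ S*(3)=71.3272
t_2: node(2,0) S=81.0184 payoff=40.1616 vs cont=40.9918 → 40.9918 [wait]  node(2,1) S=104.5300 payoff=16.6500 vs cont=23.5070 → 23.5070 [wait]  node(2,2) S=134.8647 payoff=0.0000 vs cont=9.9525 → 9.9525 [wait]  ⇒ S*(2)=-
t_1: node(1,0) S=92.0264 payoff=29.1536 vs cont=32.6021 → 32.6021 [wait]  node(1,1) S=118.7325 payoff=2.4475 vs cont=17.0197 → 17.0197 [wait]  ⇒ S*(1)=-
t_0: node(0,0) S=104.5300 payoff=16.6500 vs cont=25.1331 → 25.1331 [wait]  ⇒ S*(0)=-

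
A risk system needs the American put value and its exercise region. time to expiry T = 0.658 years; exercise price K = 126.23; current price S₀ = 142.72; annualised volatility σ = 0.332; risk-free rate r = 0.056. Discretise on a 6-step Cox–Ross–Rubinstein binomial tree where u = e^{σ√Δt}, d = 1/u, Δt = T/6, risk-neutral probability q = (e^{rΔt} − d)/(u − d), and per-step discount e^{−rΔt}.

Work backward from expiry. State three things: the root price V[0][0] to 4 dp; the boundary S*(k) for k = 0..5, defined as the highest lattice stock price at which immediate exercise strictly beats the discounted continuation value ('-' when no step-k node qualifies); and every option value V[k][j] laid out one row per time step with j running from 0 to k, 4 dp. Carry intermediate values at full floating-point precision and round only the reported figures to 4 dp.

Δt=0.10967  u=1.11622  d=0.89588  q=0.50050  discount=0.99388
step 6 (expiry): payoffs max(K−S,0) = 52.4406 34.2929 11.6819 0.0000 0.0000 0.0000 0.0000
step 5: (k=5,j=0): S=82.3649, (K−S)⁺=43.8651, hold=43.0922 ⇒ V=43.8651 exercise | (k=5,j=1): S=102.6217, (K−S)⁺=23.6083, hold=22.8354 ⇒ V=23.6083 exercise | (k=5,j=2): S=127.8605, (K−S)⁺=0.0000, hold=5.7994 ⇒ V=5.7994 continue | (k=5,j=3): S=159.3064, (K−S)⁺=0.0000, hold=0.0000 ⇒ V=0.0000 continue | (k=5,j=4): S=198.4862, (K−S)⁺=0.0000, hold=0.0000 ⇒ V=0.0000 continue | (k=5,j=5): S=247.3018, (K−S)⁺=0.0000, hold=0.0000 ⇒ V=0.0000 continue  boundary S*=102.6217
step 4: (k=4,j=0): S=91.9371, (K−S)⁺=34.2929, hold=33.5200 ⇒ V=34.2929 exercise | (k=4,j=1): S=114.5481, (K−S)⁺=11.6819, hold=14.6050 ⇒ V=14.6050 continue | (k=4,j=2): S=142.7200, (K−S)⁺=0.0000, hold=2.8791 ⇒ V=2.8791 continue | (k=4,j=3): S=177.8205, (K−S)⁺=0.0000, hold=0.0000 ⇒ V=0.0000 continue | (k=4,j=4): S=221.5536, (K−S)⁺=0.0000, hold=0.0000 ⇒ V=0.0000 continue  boundary S*=91.9371
step 3: (k=3,j=0): S=102.6217, (K−S)⁺=23.6083, hold=24.2894 ⇒ V=24.2894 continue | (k=3,j=1): S=127.8605, (K−S)⁺=0.0000, hold=8.6827 ⇒ V=8.6827 continue | (k=3,j=2): S=159.3064, (K−S)⁺=0.0000, hold=1.4293 ⇒ V=1.4293 continue | (k=3,j=3): S=198.4862, (K−S)⁺=0.0000, hold=0.0000 ⇒ V=0.0000 continue  boundary S*=-
step 2: (k=2,j=0): S=114.5481, (K−S)⁺=11.6819, hold=16.3774 ⇒ V=16.3774 continue | (k=2,j=1): S=142.7200, (K−S)⁺=0.0000, hold=5.0214 ⇒ V=5.0214 continue | (k=2,j=2): S=177.8205, (K−S)⁺=0.0000, hold=0.7096 ⇒ V=0.7096 continue  boundary S*=-
step 1: (k=1,j=0): S=127.8605, (K−S)⁺=0.0000, hold=10.6282 ⇒ V=10.6282 continue | (k=1,j=1): S=159.3064, (K−S)⁺=0.0000, hold=2.8458 ⇒ V=2.8458 continue  boundary S*=-
step 0: (k=0,j=0): S=142.7200, (K−S)⁺=0.0000, hold=6.6919 ⇒ V=6.6919 continue  boundary S*=-

price = 6.6919
boundary = - - - - 91.9371 102.6217
tree:
6.6919
10.6282 2.8458
16.3774 5.0214 0.7096
24.2894 8.6827 1.4293 0.0000
34.2929 14.6050 2.8791 0.0000 0.0000
43.8651 23.6083 5.7994 0.0000 0.0000 0.0000
52.4406 34.2929 11.6819 0.0000 0.0000 0.0000 0.0000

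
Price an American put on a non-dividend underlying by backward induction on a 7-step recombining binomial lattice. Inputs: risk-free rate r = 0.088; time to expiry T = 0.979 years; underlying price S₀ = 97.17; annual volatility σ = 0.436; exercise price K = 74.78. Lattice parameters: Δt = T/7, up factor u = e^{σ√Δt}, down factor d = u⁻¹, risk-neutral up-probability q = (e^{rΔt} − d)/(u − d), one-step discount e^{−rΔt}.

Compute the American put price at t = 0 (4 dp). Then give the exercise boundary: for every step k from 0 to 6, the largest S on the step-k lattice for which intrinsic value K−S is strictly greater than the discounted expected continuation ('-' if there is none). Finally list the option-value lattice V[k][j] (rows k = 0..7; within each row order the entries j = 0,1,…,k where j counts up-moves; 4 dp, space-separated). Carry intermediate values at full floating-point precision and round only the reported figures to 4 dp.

params: Δt=0.13986 u=1.17710 d=0.84955 q=0.49713 e^(-rΔt)=0.98777
t_7 payoffs: 43.7458 31.7801 15.2010 0.0000 0.0000 0.0000 0.0000 0.0000
t_6: node(6,0) S=36.5304 payoff=38.2496 vs cont=37.3349 → 38.2496 [stop]  node(6,1) S=50.6151 payoff=24.1649 vs cont=23.2502 → 24.1649 [stop]  node(6,2) S=70.1304 payoff=4.6496 vs cont=7.5506 → 7.5506 [wait]  node(6,3) S=97.1700 payoff=0.0000 vs cont=0.0000 → 0.0000 [wait]  node(6,4) S=134.6351 payoff=0.0000 vs cont=0.0000 → 0.0000 [wait]  node(6,5) S=186.5453 payoff=0.0000 vs cont=0.0000 → 0.0000 [wait]  node(6,6) S=258.4701 payoff=0.0000 vs cont=0.0000 → 0.0000 [wait]  ⇒ S*(6)=50.6151
t_5: node(5,0) S=42.9999 payoff=31.7801 vs cont=30.8654 → 31.7801 [stop]  node(5,1) S=59.5790 payoff=15.2010 vs cont=15.7108 → 15.7108 [wait]  node(5,2) S=82.5504 payoff=0.0000 vs cont=3.7505 → 3.7505 [wait]  node(5,3) S=114.3787 payoff=0.0000 vs cont=0.0000 → 0.0000 [wait]  node(5,4) S=158.4788 payoff=0.0000 vs cont=0.0000 → 0.0000 [wait]  node(5,5) S=219.5823 payoff=0.0000 vs cont=0.0000 → 0.0000 [wait]  ⇒ S*(5)=42.9999
t_4: node(4,0) S=50.6151 payoff=24.1649 vs cont=23.5005 → 24.1649 [stop]  node(4,1) S=70.1304 payoff=4.6496 vs cont=9.6455 → 9.6455 [wait]  node(4,2) S=97.1700 payoff=0.0000 vs cont=1.8629 → 1.8629 [wait]  node(4,3) S=134.6351 payoff=0.0000 vs cont=0.0000 → 0.0000 [wait]  node(4,4) S=186.5453 payoff=0.0000 vs cont=0.0000 → 0.0000 [wait]  ⇒ S*(4)=50.6151
t_3: node(3,0) S=59.5790 payoff=15.2010 vs cont=16.7395 → 16.7395 [wait]  node(3,1) S=82.5504 payoff=0.0000 vs cont=5.7059 → 5.7059 [wait]  node(3,2) S=114.3787 payoff=0.0000 vs cont=0.9253 → 0.9253 [wait]  node(3,3) S=158.4788 payoff=0.0000 vs cont=0.0000 → 0.0000 [wait]  ⇒ S*(3)=-
t_2: node(2,0) S=70.1304 payoff=4.6496 vs cont=11.1167 → 11.1167 [wait]  node(2,1) S=97.1700 payoff=0.0000 vs cont=3.2886 → 3.2886 [wait]  node(2,2) S=134.6351 payoff=0.0000 vs cont=0.4596 → 0.4596 [wait]  ⇒ S*(2)=-
t_1: node(1,0) S=82.5504 payoff=0.0000 vs cont=7.1367 → 7.1367 [wait]  node(1,1) S=114.3787 payoff=0.0000 vs cont=1.8592 → 1.8592 [wait]  ⇒ S*(1)=-
t_0: node(0,0) S=97.1700 payoff=0.0000 vs cont=4.4579 → 4.4579 [wait]  ⇒ S*(0)=-

price = 4.4579
boundary = - - - - 50.6151 42.9999 50.6151
tree:
4.4579
7.1367 1.8592
11.1167 3.2886 0.4596
16.7395 5.7059 0.9253 0.0000
24.1649 9.6455 1.8629 0.0000 0.0000
31.7801 15.7108 3.7505 0.0000 0.0000 0.0000
38.2496 24.1649 7.5506 0.0000 0.0000 0.0000 0.0000
43.7458 31.7801 15.2010 0.0000 0.0000 0.0000 0.0000 0.0000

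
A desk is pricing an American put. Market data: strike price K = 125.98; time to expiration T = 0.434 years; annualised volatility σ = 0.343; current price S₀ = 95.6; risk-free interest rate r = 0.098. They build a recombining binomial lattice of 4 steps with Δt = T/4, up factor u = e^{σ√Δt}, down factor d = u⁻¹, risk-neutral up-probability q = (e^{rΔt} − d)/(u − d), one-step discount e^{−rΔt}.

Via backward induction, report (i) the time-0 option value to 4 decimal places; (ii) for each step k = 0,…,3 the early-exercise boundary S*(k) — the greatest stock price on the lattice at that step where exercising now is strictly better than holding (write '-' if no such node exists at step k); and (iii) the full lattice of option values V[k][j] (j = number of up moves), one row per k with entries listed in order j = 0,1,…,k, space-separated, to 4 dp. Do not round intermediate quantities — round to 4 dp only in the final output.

Δt=0.10850  u=1.11961  d=0.89317  q=0.51899  discount=0.98942
step 4 (expiry): payoffs max(K−S,0) = 65.1401 49.7154 30.3800 6.1425 0.0000
step 3: (k=3,j=0): S=68.1170, (K−S)⁺=57.8630, hold=56.5305 ⇒ V=57.8630 exercise | (k=3,j=1): S=85.3867, (K−S)⁺=40.5933, hold=39.2608 ⇒ V=40.5933 exercise | (k=3,j=2): S=107.0349, (K−S)⁺=18.9451, hold=17.6127 ⇒ V=18.9451 exercise | (k=3,j=3): S=134.1715, (K−S)⁺=0.0000, hold=2.9233 ⇒ V=2.9233 continue  boundary S*=107.0349
step 2: (k=2,j=0): S=76.2646, (K−S)⁺=49.7154, hold=48.3829 ⇒ V=49.7154 exercise | (k=2,j=1): S=95.6000, (K−S)⁺=30.3800, hold=29.0476 ⇒ V=30.3800 exercise | (k=2,j=2): S=119.8375, (K−S)⁺=6.1425, hold=10.5175 ⇒ V=10.5175 continue  boundary S*=95.6000
step 1: (k=1,j=0): S=85.3867, (K−S)⁺=40.5933, hold=39.2608 ⇒ V=40.5933 exercise | (k=1,j=1): S=107.0349, (K−S)⁺=18.9451, hold=19.8593 ⇒ V=19.8593 continue  boundary S*=85.3867
step 0: (k=0,j=0): S=95.6000, (K−S)⁺=30.3800, hold=29.5170 ⇒ V=30.3800 exercise  boundary S*=95.6000

price = 30.3800
boundary = 95.6000 85.3867 95.6000 107.0349
tree:
30.3800
40.5933 19.8593
49.7154 30.3800 10.5175
57.8630 40.5933 18.9451 2.9233
65.1401 49.7154 30.3800 6.1425 0.0000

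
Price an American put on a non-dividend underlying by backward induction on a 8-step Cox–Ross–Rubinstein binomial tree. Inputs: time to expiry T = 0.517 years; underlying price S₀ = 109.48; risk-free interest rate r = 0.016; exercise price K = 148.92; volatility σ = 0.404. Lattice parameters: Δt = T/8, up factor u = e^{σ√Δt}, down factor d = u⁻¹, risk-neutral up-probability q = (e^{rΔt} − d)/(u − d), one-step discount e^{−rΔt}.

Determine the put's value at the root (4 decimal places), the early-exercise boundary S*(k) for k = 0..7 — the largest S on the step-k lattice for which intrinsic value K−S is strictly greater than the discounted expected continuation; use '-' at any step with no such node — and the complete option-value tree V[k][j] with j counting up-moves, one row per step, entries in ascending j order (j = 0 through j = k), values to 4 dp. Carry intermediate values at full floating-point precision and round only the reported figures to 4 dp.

params: Δt=0.06463 u=1.10816 d=0.90240 q=0.47937 e^(-rΔt)=0.99897
t_8 payoffs: 100.7797 89.8026 76.3224 59.7686 39.4400 14.4761 0.0000 0.0000 0.0000
t_7: node(7,0) S=53.3473 payoff=95.5727 vs cont=95.4188 → 95.5727 [stop]  node(7,1) S=65.5117 payoff=83.4083 vs cont=83.2544 → 83.4083 [stop]  node(7,2) S=80.4498 payoff=68.4702 vs cont=68.3163 → 68.4702 [stop]  node(7,3) S=98.7942 payoff=50.1258 vs cont=49.9719 → 50.1258 [stop]  node(7,4) S=121.3216 payoff=27.5984 vs cont=27.4445 → 27.5984 [stop]  node(7,5) S=148.9856 payoff=0.0000 vs cont=7.5288 → 7.5288 [wait]  node(7,6) S=182.9577 payoff=0.0000 vs cont=0.0000 → 0.0000 [wait]  node(7,7) S=224.6762 payoff=0.0000 vs cont=0.0000 → 0.0000 [wait]  ⇒ S*(7)=121.3216
t_6: node(6,0) S=59.1174 payoff=89.8026 vs cont=89.6487 → 89.8026 [stop]  node(6,1) S=72.5976 payoff=76.3224 vs cont=76.1685 → 76.3224 [stop]  node(6,2) S=89.1514 payoff=59.7686 vs cont=59.6146 → 59.7686 [stop]  node(6,3) S=109.4800 payoff=39.4400 vs cont=39.2861 → 39.4400 [stop]  node(6,4) S=134.4439 payoff=14.4761 vs cont=17.9590 → 17.9590 [wait]  node(6,5) S=165.1002 payoff=0.0000 vs cont=3.9156 → 3.9156 [wait]  node(6,6) S=202.7468 payoff=0.0000 vs cont=0.0000 → 0.0000 [wait]  ⇒ S*(6)=109.4800
t_5: node(5,0) S=65.5117 payoff=83.4083 vs cont=83.2544 → 83.4083 [stop]  node(5,1) S=80.4498 payoff=68.4702 vs cont=68.3163 → 68.4702 [stop]  node(5,2) S=98.7942 payoff=50.1258 vs cont=49.9719 → 50.1258 [stop]  node(5,3) S=121.3216 payoff=27.5984 vs cont=29.1124 → 29.1124 [wait]  node(5,4) S=148.9856 payoff=0.0000 vs cont=11.2154 → 11.2154 [wait]  node(5,5) S=182.9577 payoff=0.0000 vs cont=2.0365 → 2.0365 [wait]  ⇒ S*(5)=98.7942
t_4: node(4,0) S=72.5976 payoff=76.3224 vs cont=76.1685 → 76.3224 [stop]  node(4,1) S=89.1514 payoff=59.7686 vs cont=59.6146 → 59.7686 [stop]  node(4,2) S=109.4800 payoff=39.4400 vs cont=40.0111 → 40.0111 [wait]  node(4,3) S=134.4439 payoff=14.4761 vs cont=20.5118 → 20.5118 [wait]  node(4,4) S=165.1002 payoff=0.0000 vs cont=6.8082 → 6.8082 [wait]  ⇒ S*(4)=89.1514
t_3: node(3,0) S=80.4498 payoff=68.4702 vs cont=68.3163 → 68.4702 [stop]  node(3,1) S=98.7942 payoff=50.1258 vs cont=50.2454 → 50.2454 [wait]  node(3,2) S=121.3216 payoff=27.5984 vs cont=30.6320 → 30.6320 [wait]  node(3,3) S=148.9856 payoff=0.0000 vs cont=13.9282 → 13.9282 [wait]  ⇒ S*(3)=80.4498
t_2: node(2,0) S=89.1514 payoff=59.7686 vs cont=59.6719 → 59.7686 [stop]  node(2,1) S=109.4800 payoff=39.4400 vs cont=40.8010 → 40.8010 [wait]  node(2,2) S=134.4439 payoff=14.4761 vs cont=22.6012 → 22.6012 [wait]  ⇒ S*(2)=89.1514
t_1: node(1,0) S=98.7942 payoff=50.1258 vs cont=50.6236 → 50.6236 [wait]  node(1,1) S=121.3216 payoff=27.5984 vs cont=32.0433 → 32.0433 [wait]  ⇒ S*(1)=-
t_0: node(0,0) S=109.4800 payoff=39.4400 vs cont=41.6736 → 41.6736 [wait]  ⇒ S*(0)=-

price = 41.6736
boundary = - - 89.1514 80.4498 89.1514 98.7942 109.4800 121.3216
tree:
41.6736
50.6236 32.0433
59.7686 40.8010 22.6012
68.4702 50.2454 30.6320 13.9282
76.3224 59.7686 40.0111 20.5118 6.8082
83.4083 68.4702 50.1258 29.1124 11.2154 2.0365
89.8026 76.3224 59.7686 39.4400 17.9590 3.9156 0.0000
95.5727 83.4083 68.4702 50.1258 27.5984 7.5288 0.0000 0.0000
100.7797 89.8026 76.3224 59.7686 39.4400 14.4761 0.0000 0.0000 0.0000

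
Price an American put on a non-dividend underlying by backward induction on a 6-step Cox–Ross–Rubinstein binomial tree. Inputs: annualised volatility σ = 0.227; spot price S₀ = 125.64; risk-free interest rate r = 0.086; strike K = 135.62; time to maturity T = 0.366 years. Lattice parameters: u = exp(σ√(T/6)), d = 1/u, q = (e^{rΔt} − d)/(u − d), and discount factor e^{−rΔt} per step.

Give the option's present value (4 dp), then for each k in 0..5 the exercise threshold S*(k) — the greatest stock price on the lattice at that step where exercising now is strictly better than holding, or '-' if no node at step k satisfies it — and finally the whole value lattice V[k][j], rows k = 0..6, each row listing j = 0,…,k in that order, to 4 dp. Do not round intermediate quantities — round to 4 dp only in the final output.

price = 11.4419
boundary = - 118.7898 112.3131 118.7898 112.3131 118.7898
tree:
11.4419
16.8302 6.8314
23.3069 10.9582 3.2812
29.4304 16.8302 5.9188 1.0014
35.2201 23.3069 10.2790 2.1550 0.0000
40.6941 29.4304 16.8302 4.6376 0.0000 0.0000
45.8697 35.2201 23.3069 9.9800 0.0000 0.0000 0.0000

params: Δt=0.06100 u=1.05767 d=0.94548 q=0.53287 e^(-rΔt)=0.99477
t_6 payoffs: 45.8697 35.2201 23.3069 9.9800 0.0000 0.0000 0.0000
t_5: node(5,0) S=94.9259 payoff=40.6941 vs cont=39.9845 → 40.6941 [stop]  node(5,1) S=106.1896 payoff=29.4304 vs cont=28.7208 → 29.4304 [stop]  node(5,2) S=118.7898 payoff=16.8302 vs cont=16.1206 → 16.8302 [stop]  node(5,3) S=132.8852 payoff=2.7348 vs cont=4.6376 → 4.6376 [wait]  node(5,4) S=148.6531 payoff=0.0000 vs cont=0.0000 → 0.0000 [wait]  node(5,5) S=166.2920 payoff=0.0000 vs cont=0.0000 → 0.0000 [wait]  ⇒ S*(5)=118.7898
t_4: node(4,0) S=100.3999 payoff=35.2201 vs cont=34.5105 → 35.2201 [stop]  node(4,1) S=112.3131 payoff=23.3069 vs cont=22.5973 → 23.3069 [stop]  node(4,2) S=125.6400 payoff=9.9800 vs cont=10.2790 → 10.2790 [wait]  node(4,3) S=140.5482 payoff=0.0000 vs cont=2.1550 → 2.1550 [wait]  node(4,4) S=157.2254 payoff=0.0000 vs cont=0.0000 → 0.0000 [wait]  ⇒ S*(4)=112.3131
t_3: node(3,0) S=106.1896 payoff=29.4304 vs cont=28.7208 → 29.4304 [stop]  node(3,1) S=118.7898 payoff=16.8302 vs cont=16.2791 → 16.8302 [stop]  node(3,2) S=132.8852 payoff=2.7348 vs cont=5.9188 → 5.9188 [wait]  node(3,3) S=148.6531 payoff=0.0000 vs cont=1.0014 → 1.0014 [wait]  ⇒ S*(3)=118.7898
t_2: node(2,0) S=112.3131 payoff=23.3069 vs cont=22.5973 → 23.3069 [stop]  node(2,1) S=125.6400 payoff=9.9800 vs cont=10.9582 → 10.9582 [wait]  node(2,2) S=140.5482 payoff=0.0000 vs cont=3.2812 → 3.2812 [wait]  ⇒ S*(2)=112.3131
t_1: node(1,0) S=118.7898 payoff=16.8302 vs cont=16.6391 → 16.8302 [stop]  node(1,1) S=132.8852 payoff=2.7348 vs cont=6.8314 → 6.8314 [wait]  ⇒ S*(1)=118.7898
t_0: node(0,0) S=125.6400 payoff=9.9800 vs cont=11.4419 → 11.4419 [wait]  ⇒ S*(0)=-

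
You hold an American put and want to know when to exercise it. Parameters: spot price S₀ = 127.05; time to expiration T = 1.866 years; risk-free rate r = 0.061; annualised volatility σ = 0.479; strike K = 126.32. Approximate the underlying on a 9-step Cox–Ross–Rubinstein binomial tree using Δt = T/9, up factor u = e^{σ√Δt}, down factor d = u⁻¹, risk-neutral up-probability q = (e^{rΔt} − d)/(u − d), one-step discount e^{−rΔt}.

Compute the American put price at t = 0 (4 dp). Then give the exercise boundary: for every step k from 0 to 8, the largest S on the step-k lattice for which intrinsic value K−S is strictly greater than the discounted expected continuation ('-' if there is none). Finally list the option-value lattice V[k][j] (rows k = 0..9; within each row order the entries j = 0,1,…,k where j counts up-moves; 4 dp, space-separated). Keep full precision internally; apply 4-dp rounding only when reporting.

Δt=0.20733, u=1.24372, d=0.80404, q=0.47464, disc=e^(-rΔt)=0.98743
k=9 terminal: V=max(K-S,0) → 108.4769 98.7196 83.6266 60.2801 24.1668 0.0000 0.0000 0.0000 0.0000 0.0000
k=8: j=0 S=22.1918 intr=104.1282 cont=102.5407 V=104.1282[EX]; j=1 S=34.3272 intr=91.9928 cont=90.4053 V=91.9928[EX]; j=2 S=53.0987 intr=73.2213 cont=71.6338 V=73.2213[EX]; j=3 S=82.1352 intr=44.1848 cont=42.5973 V=44.1848[EX]; j=4 S=127.0500 intr=0.0000 cont=12.5368 V=12.5368[hold]; j=5 S=196.5261 intr=0.0000 cont=0.0000 V=0.0000[hold]; j=6 S=303.9945 intr=0.0000 cont=0.0000 V=0.0000[hold]; j=7 S=470.2310 intr=0.0000 cont=0.0000 V=0.0000[hold]; j=8 S=727.3724 intr=0.0000 cont=0.0000 V=0.0000[hold]  S*(8)=82.1352
k=7: j=0 S=27.6004 intr=98.7196 cont=97.1321 V=98.7196[EX]; j=1 S=42.6934 intr=83.6266 cont=82.0390 V=83.6266[EX]; j=2 S=66.0399 intr=60.2801 cont=58.6926 V=60.2801[EX]; j=3 S=102.1532 intr=24.1668 cont=28.7970 V=28.7970[hold]; j=4 S=158.0147 intr=0.0000 cont=6.5036 V=6.5036[hold]; j=5 S=244.4235 intr=0.0000 cont=0.0000 V=0.0000[hold]; j=6 S=378.0842 intr=0.0000 cont=0.0000 V=0.0000[hold]; j=7 S=584.8359 intr=0.0000 cont=0.0000 V=0.0000[hold]  S*(7)=66.0399
k=6: j=0 S=34.3272 intr=91.9928 cont=90.4053 V=91.9928[EX]; j=1 S=53.0987 intr=73.2213 cont=71.6338 V=73.2213[EX]; j=2 S=82.1352 intr=44.1848 cont=44.7673 V=44.7673[hold]; j=3 S=127.0500 intr=0.0000 cont=17.9869 V=17.9869[hold]; j=4 S=196.5261 intr=0.0000 cont=3.3738 V=3.3738[hold]; j=5 S=303.9945 intr=0.0000 cont=0.0000 V=0.0000[hold]; j=6 S=470.2310 intr=0.0000 cont=0.0000 V=0.0000[hold]  S*(6)=53.0987
k=5: j=0 S=42.6934 intr=83.6266 cont=82.0390 V=83.6266[EX]; j=1 S=66.0399 intr=60.2801 cont=58.9656 V=60.2801[EX]; j=2 S=102.1532 intr=24.1668 cont=31.6535 V=31.6535[hold]; j=3 S=158.0147 intr=0.0000 cont=10.9121 V=10.9121[hold]; j=4 S=244.4235 intr=0.0000 cont=1.7502 V=1.7502[hold]; j=5 S=378.0842 intr=0.0000 cont=0.0000 V=0.0000[hold]  S*(5)=66.0399
k=4: j=0 S=53.0987 intr=73.2213 cont=71.6338 V=73.2213[EX]; j=1 S=82.1352 intr=44.1848 cont=46.1061 V=46.1061[hold]; j=2 S=127.0500 intr=0.0000 cont=21.5348 V=21.5348[hold]; j=3 S=196.5261 intr=0.0000 cont=6.4811 V=6.4811[hold]; j=4 S=303.9945 intr=0.0000 cont=0.9079 V=0.9079[hold]  S*(4)=53.0987
k=3: j=0 S=66.0399 intr=60.2801 cont=59.5930 V=60.2801[EX]; j=1 S=102.1532 intr=24.1668 cont=34.0108 V=34.0108[hold]; j=2 S=158.0147 intr=0.0000 cont=14.2089 V=14.2089[hold]; j=3 S=244.4235 intr=0.0000 cont=3.7876 V=3.7876[hold]  S*(3)=66.0399
k=2: j=0 S=82.1352 intr=44.1848 cont=47.2109 V=47.2109[hold]; j=1 S=127.0500 intr=0.0000 cont=24.3028 V=24.3028[hold]; j=2 S=196.5261 intr=0.0000 cont=9.1462 V=9.1462[hold]  S*(2)=-
k=1: j=0 S=102.1532 intr=24.1668 cont=35.8812 V=35.8812[hold]; j=1 S=158.0147 intr=0.0000 cont=16.8939 V=16.8939[hold]  S*(1)=-
k=0: j=0 S=127.0500 intr=0.0000 cont=26.5315 V=26.5315[hold]  S*(0)=-

price = 26.5315
boundary = - - - 66.0399 53.0987 66.0399 53.0987 66.0399 82.1352
tree:
26.5315
35.8812 16.8939
47.2109 24.3028 9.1462
60.2801 34.0108 14.2089 3.7876
73.2213 46.1061 21.5348 6.4811 0.9079
83.6266 60.2801 31.6535 10.9121 1.7502 0.0000
91.9928 73.2213 44.7673 17.9869 3.3738 0.0000 0.0000
98.7196 83.6266 60.2801 28.7970 6.5036 0.0000 0.0000 0.0000
104.1282 91.9928 73.2213 44.1848 12.5368 0.0000 0.0000 0.0000 0.0000
108.4769 98.7196 83.6266 60.2801 24.1668 0.0000 0.0000 0.0000 0.0000 0.0000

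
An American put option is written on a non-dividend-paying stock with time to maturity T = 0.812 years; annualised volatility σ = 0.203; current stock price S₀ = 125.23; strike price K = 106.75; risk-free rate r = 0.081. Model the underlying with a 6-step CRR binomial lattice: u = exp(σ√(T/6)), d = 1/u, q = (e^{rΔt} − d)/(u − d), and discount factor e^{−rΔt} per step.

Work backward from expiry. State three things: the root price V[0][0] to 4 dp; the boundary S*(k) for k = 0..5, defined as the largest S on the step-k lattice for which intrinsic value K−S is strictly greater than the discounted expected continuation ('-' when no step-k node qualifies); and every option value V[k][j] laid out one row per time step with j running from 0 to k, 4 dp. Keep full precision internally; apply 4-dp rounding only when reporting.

Δt=0.13533  u=1.07754  d=0.92804  q=0.55507  discount=0.98910
step 6 (expiry): payoffs max(K−S,0) = 26.7459 13.8581 0.0000 0.0000 0.0000 0.0000 0.0000
step 5: (k=5,j=0): S=86.2075, (K−S)⁺=20.5425, hold=19.3787 ⇒ V=20.5425 exercise | (k=5,j=1): S=100.0945, (K−S)⁺=6.6555, hold=6.0987 ⇒ V=6.6555 exercise | (k=5,j=2): S=116.2186, (K−S)⁺=0.0000, hold=0.0000 ⇒ V=0.0000 continue | (k=5,j=3): S=134.9401, (K−S)⁺=0.0000, hold=0.0000 ⇒ V=0.0000 continue | (k=5,j=4): S=156.6774, (K−S)⁺=0.0000, hold=0.0000 ⇒ V=0.0000 continue | (k=5,j=5): S=181.9164, (K−S)⁺=0.0000, hold=0.0000 ⇒ V=0.0000 continue  boundary S*=100.0945
step 4: (k=4,j=0): S=92.8919, (K−S)⁺=13.8581, hold=12.6943 ⇒ V=13.8581 exercise | (k=4,j=1): S=107.8557, (K−S)⁺=0.0000, hold=2.9289 ⇒ V=2.9289 continue | (k=4,j=2): S=125.2300, (K−S)⁺=0.0000, hold=0.0000 ⇒ V=0.0000 continue | (k=4,j=3): S=145.4031, (K−S)⁺=0.0000, hold=0.0000 ⇒ V=0.0000 continue | (k=4,j=4): S=168.8259, (K−S)⁺=0.0000, hold=0.0000 ⇒ V=0.0000 continue  boundary S*=92.8919
step 3: (k=3,j=0): S=100.0945, (K−S)⁺=6.6555, hold=7.7067 ⇒ V=7.7067 continue | (k=3,j=1): S=116.2186, (K−S)⁺=0.0000, hold=1.2890 ⇒ V=1.2890 continue | (k=3,j=2): S=134.9401, (K−S)⁺=0.0000, hold=0.0000 ⇒ V=0.0000 continue | (k=3,j=3): S=156.6774, (K−S)⁺=0.0000, hold=0.0000 ⇒ V=0.0000 continue  boundary S*=-
step 2: (k=2,j=0): S=107.8557, (K−S)⁺=0.0000, hold=4.0993 ⇒ V=4.0993 continue | (k=2,j=1): S=125.2300, (K−S)⁺=0.0000, hold=0.5673 ⇒ V=0.5673 continue | (k=2,j=2): S=145.4031, (K−S)⁺=0.0000, hold=0.0000 ⇒ V=0.0000 continue  boundary S*=-
step 1: (k=1,j=0): S=116.2186, (K−S)⁺=0.0000, hold=2.1154 ⇒ V=2.1154 continue | (k=1,j=1): S=134.9401, (K−S)⁺=0.0000, hold=0.2496 ⇒ V=0.2496 continue  boundary S*=-
step 0: (k=0,j=0): S=125.2300, (K−S)⁺=0.0000, hold=1.0680 ⇒ V=1.0680 continue  boundary S*=-

price = 1.0680
boundary = - - - - 92.8919 100.0945
tree:
1.0680
2.1154 0.2496
4.0993 0.5673 0.0000
7.7067 1.2890 0.0000 0.0000
13.8581 2.9289 0.0000 0.0000 0.0000
20.5425 6.6555 0.0000 0.0000 0.0000 0.0000
26.7459 13.8581 0.0000 0.0000 0.0000 0.0000 0.0000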